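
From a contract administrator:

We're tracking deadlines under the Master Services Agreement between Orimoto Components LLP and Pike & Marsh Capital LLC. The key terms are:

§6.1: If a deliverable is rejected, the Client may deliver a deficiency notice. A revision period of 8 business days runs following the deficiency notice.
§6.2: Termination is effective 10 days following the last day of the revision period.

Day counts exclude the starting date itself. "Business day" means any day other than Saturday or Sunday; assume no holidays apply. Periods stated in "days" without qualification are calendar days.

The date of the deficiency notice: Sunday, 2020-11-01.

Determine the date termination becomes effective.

2020-11-21

From Sunday, 2020-11-01, 8 business days (Nov 2, Nov 3, Nov 4, Nov 5, Nov 6, Nov 9, Nov 10, Nov 11, skipping weekends) brings us to Wednesday, 2020-11-11, which is the last day of the revision period.
The date termination becomes effective: 10 calendar days after 2020-11-11 is 2020-11-21.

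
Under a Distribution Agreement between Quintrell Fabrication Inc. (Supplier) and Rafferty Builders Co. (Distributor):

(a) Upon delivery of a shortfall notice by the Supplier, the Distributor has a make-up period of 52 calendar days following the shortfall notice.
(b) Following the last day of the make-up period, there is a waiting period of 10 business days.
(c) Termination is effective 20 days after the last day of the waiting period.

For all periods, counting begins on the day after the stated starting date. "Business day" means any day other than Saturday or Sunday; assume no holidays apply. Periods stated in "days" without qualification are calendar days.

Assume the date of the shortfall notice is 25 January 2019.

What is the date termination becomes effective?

The last day of the make-up period: 25 January 2019 + 52 days = 18 March 2019.
From Monday, 18 March 2019, 10 business days (Mar 19, Mar 20, Mar 21, Mar 22, Mar 25, Mar 26, Mar 27, Mar 28, Mar 29, Apr 1, skipping weekends) brings us to Monday, 1 April 2019, which is the last day of the waiting period.
The date termination becomes effective: 20 calendar days after 1 April 2019 is 21 April 2019.

21 April 2019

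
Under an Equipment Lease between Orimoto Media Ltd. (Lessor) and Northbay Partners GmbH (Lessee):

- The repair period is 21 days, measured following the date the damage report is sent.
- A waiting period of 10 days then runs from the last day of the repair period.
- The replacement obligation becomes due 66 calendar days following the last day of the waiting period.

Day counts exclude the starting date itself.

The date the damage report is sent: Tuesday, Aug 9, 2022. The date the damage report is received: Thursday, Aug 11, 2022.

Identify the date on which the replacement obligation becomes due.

Nov 14, 2022

Adding 21 calendar days to Aug 9, 2022 gives Aug 30, 2022, which is the last day of the repair period.
The last day of the waiting period: Aug 30, 2022 + 10 days = Sep 9, 2022.
Adding 66 calendar days to Sep 9, 2022 gives Nov 14, 2022, which is the date on which the replacement obligation becomes due.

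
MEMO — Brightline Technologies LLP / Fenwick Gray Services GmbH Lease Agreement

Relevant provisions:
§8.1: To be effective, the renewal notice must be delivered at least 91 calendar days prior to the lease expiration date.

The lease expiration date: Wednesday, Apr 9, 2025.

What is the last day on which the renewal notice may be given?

Jan 8, 2025

Apr 9, 2025 minus 91 days is Jan 8, 2025.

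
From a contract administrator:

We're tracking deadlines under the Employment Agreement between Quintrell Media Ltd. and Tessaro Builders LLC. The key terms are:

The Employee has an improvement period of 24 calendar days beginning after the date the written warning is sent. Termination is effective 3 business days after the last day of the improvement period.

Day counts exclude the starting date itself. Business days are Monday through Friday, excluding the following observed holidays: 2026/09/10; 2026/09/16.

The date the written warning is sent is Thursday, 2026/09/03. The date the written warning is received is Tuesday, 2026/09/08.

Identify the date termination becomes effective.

2026/09/30

Adding 24 calendar days to 2026/09/03 gives 2026/09/27, which is the last day of the improvement period.
The date termination becomes effective: counting 3 business days from Sunday, 2026/09/27 (Sep 28, Sep 29, Sep 30, skipping weekends) reaches Wednesday, 2026/09/30.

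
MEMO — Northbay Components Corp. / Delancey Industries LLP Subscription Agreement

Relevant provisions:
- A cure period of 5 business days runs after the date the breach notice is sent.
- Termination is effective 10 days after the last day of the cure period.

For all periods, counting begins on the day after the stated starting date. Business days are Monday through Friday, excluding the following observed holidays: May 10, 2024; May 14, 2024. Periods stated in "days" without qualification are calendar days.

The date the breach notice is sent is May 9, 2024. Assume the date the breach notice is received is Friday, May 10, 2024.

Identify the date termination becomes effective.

May 30, 2024

The last day of the cure period: counting 5 business days from Thursday, May 9, 2024 (May 13, May 15, May 16, May 17, May 20, skipping weekends and the listed holidays on May 10, May 14) reaches Monday, May 20, 2024.
The date termination becomes effective: 10 calendar days after May 20, 2024 is May 30, 2024.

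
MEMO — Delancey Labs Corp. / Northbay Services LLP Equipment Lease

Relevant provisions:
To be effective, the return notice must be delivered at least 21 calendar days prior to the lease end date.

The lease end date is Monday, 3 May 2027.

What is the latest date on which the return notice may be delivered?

12 April 2027

Counting back 21 calendar days from 3 May 2027 gives 12 April 2027.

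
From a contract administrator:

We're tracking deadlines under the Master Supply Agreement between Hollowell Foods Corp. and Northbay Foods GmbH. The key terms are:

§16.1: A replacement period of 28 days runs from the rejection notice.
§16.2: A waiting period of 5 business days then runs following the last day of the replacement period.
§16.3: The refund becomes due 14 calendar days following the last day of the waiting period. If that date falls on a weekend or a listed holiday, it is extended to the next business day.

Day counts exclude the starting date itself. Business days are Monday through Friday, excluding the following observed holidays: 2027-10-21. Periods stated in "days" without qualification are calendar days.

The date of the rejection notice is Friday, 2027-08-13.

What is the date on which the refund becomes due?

The last day of the replacement period: 28 calendar days after 2027-08-13 is 2027-09-10.
The last day of the waiting period: counting 5 business days from Friday, 2027-09-10 (Sep 13, Sep 14, Sep 15, Sep 16, Sep 17, skipping weekends) reaches Friday, 2027-09-17.
Adding 14 calendar days to 2027-09-17 gives 2027-10-01, which is the date on which the refund becomes due. 2027-10-01 is a Friday and is not a listed holiday, so no roll-forward applies.

2027-10-01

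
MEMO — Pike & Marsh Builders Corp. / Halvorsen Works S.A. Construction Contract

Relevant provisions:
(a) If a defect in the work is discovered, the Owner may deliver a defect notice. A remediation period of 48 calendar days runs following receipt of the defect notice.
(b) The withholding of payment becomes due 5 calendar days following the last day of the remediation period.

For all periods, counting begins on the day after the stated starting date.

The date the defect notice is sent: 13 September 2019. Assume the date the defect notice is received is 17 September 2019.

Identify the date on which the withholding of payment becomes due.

The last day of the remediation period: 17 September 2019 + 48 days = 4 November 2019.
The date on which the withholding of payment becomes due: 4 November 2019 + 5 days = 9 November 2019.

9 November 2019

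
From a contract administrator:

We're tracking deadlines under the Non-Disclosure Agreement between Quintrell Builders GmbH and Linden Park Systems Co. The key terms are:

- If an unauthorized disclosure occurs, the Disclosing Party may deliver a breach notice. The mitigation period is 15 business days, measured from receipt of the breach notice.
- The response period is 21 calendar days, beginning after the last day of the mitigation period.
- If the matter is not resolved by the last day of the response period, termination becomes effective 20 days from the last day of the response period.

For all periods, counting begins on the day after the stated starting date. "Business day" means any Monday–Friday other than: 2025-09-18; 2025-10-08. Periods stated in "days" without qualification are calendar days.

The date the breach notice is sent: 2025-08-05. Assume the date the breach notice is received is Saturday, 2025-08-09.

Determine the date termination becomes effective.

From Saturday, 2025-08-09, 15 business days (Aug 11, Aug 12, Aug 13, Aug 14, …, Aug 27, Aug 28, Aug 29, skipping weekends) brings us to Friday, 2025-08-29, which is the last day of the mitigation period.
Adding 21 calendar days to 2025-08-29 gives 2025-09-19, which is the last day of the response period.
Adding 20 calendar days to 2025-09-19 gives 2025-10-09, which is the date termination becomes effective.

2025-10-09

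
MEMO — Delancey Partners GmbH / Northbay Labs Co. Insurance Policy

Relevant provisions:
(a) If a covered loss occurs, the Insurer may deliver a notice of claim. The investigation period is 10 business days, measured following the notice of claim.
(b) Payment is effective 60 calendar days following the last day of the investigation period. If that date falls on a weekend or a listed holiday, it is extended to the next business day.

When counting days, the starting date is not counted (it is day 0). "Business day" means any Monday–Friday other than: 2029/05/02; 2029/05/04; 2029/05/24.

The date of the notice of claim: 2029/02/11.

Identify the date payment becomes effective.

2029/04/24

The last day of the investigation period: 10 business days after Sunday, 2029/02/11, skipping weekends — Feb 12, Feb 13, Feb 14, Feb 15, Feb 16, Feb 19, Feb 20, Feb 21, Feb 22, Feb 23 — lands on Friday, 2029/02/23.
The date payment becomes effective: 2029/02/23 + 60 days = 2029/04/24. 2029/04/24 is a Tuesday and is not a listed holiday, so no roll-forward applies.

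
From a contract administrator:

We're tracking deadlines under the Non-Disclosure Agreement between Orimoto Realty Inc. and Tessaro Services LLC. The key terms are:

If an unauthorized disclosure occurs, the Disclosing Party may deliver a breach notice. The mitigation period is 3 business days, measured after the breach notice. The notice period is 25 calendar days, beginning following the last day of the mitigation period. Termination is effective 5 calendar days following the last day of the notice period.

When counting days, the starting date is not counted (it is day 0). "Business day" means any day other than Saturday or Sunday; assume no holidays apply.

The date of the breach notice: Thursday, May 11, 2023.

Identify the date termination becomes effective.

June 15, 2023

The last day of the mitigation period: 3 business days after Thursday, May 11, 2023, skipping weekends — May 12, May 15, May 16 — lands on Tuesday, May 16, 2023.
The last day of the notice period: May 16, 2023 + 25 days = June 10, 2023.
The date termination becomes effective: June 10, 2023 + 5 days = June 15, 2023.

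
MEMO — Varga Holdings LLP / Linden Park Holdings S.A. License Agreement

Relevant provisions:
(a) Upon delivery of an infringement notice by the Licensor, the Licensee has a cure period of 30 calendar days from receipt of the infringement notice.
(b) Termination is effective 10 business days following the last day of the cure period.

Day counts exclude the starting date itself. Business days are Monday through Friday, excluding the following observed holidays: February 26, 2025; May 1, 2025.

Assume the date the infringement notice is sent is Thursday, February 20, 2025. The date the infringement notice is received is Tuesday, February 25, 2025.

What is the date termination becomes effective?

April 10, 2025

Adding 30 calendar days to February 25, 2025 gives March 27, 2025, which is the last day of the cure period.
From Thursday, March 27, 2025, 10 business days (Mar 28, Mar 31, Apr 1, Apr 2, Apr 3, Apr 4, Apr 7, Apr 8, Apr 9, Apr 10, skipping weekends) brings us to Thursday, April 10, 2025, which is the date termination becomes effective.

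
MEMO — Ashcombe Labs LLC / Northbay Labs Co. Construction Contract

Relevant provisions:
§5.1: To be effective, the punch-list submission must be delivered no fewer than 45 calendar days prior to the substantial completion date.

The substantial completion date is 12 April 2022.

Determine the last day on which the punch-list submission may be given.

12 April 2022 minus 45 days is 26 February 2022.

26 February 2022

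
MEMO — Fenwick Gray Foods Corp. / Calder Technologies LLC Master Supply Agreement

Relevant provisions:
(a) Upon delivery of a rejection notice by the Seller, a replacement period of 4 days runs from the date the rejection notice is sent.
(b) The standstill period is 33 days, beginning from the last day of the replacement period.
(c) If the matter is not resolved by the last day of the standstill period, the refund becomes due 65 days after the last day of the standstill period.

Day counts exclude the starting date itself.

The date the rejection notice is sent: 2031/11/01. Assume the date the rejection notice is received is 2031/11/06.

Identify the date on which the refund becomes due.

Adding 4 calendar days to 2031/11/01 gives 2031/11/05, which is the last day of the replacement period.
The last day of the standstill period: 2031/11/05 + 33 days = 2031/12/08.
Adding 65 calendar days to 2031/12/08 gives 2032/02/11, which is the date on which the refund becomes due.

2032/02/11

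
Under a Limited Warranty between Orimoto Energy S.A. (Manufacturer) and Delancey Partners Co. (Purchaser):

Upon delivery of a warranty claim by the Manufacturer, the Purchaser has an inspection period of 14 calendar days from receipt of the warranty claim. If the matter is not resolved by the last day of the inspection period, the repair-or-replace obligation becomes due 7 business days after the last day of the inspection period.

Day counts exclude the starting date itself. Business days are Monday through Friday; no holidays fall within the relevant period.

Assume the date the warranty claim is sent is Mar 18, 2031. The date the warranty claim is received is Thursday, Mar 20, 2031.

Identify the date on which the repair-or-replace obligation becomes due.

Apr 14, 2031

The last day of the inspection period: Mar 20, 2031 + 14 days = Apr 3, 2031.
The date on which the repair-or-replace obligation becomes due: counting 7 business days from Thursday, Apr 3, 2031 (Apr 4, Apr 7, Apr 8, Apr 9, Apr 10, Apr 11, Apr 14, skipping weekends) reaches Monday, Apr 14, 2031.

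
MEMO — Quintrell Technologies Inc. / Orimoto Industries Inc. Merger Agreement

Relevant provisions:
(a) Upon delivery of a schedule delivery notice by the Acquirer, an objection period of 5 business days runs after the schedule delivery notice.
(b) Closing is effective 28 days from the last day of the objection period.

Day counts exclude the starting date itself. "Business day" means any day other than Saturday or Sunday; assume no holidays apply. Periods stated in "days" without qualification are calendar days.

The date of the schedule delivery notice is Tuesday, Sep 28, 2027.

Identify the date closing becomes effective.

The last day of the objection period: counting 5 business days from Tuesday, Sep 28, 2027 (Sep 29, Sep 30, Oct 1, Oct 4, Oct 5, skipping weekends) reaches Tuesday, Oct 5, 2027.
The date closing becomes effective: Oct 5, 2027 + 28 days = Nov 2, 2027.

Nov 2, 2027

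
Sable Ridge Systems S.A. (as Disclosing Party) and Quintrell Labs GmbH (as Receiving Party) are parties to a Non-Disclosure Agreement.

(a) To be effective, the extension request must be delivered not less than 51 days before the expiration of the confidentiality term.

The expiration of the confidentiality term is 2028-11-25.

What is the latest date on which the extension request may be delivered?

2028-11-25 minus 51 days is 2028-10-05.

2028-10-05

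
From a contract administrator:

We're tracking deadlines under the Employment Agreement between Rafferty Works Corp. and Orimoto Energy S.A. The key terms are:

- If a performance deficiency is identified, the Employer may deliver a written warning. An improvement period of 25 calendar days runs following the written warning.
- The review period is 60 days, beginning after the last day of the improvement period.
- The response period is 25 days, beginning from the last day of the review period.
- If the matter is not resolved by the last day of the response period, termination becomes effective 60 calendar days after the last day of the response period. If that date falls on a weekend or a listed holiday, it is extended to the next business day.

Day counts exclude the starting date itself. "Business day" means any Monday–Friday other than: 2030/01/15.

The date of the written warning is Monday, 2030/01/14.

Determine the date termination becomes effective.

2030/07/03

Adding 25 calendar days to 2030/01/14 gives 2030/02/08, which is the last day of the improvement period.
The last day of the review period: 60 calendar days after 2030/02/08 is 2030/04/09.
The last day of the response period: 2030/04/09 + 25 days = 2030/05/04.
Adding 60 calendar days to 2030/05/04 gives 2030/07/03, which is the date termination becomes effective. 2030/07/03 is a Wednesday and is not a listed holiday, so no roll-forward applies.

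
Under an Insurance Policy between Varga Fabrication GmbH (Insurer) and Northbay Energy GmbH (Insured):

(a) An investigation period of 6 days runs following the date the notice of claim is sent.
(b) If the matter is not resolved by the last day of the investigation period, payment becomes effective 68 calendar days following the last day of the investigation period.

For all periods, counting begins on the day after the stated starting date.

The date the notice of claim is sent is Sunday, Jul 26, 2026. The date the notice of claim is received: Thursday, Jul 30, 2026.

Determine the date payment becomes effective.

Oct 8, 2026

The last day of the investigation period: Jul 26, 2026 + 6 days = Aug 1, 2026.
Adding 68 calendar days to Aug 1, 2026 gives Oct 8, 2026, which is the date payment becomes effective.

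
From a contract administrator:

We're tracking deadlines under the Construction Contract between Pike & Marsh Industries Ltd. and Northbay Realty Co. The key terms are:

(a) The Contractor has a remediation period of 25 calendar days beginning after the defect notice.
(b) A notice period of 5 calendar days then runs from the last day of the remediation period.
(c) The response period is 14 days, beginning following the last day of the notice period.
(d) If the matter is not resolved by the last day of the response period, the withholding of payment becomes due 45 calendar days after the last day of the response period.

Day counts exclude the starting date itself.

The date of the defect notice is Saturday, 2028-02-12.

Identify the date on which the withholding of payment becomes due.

2028-05-11

The last day of the remediation period: 2028-02-12 + 25 days = 2028-03-08.
The last day of the notice period: 2028-03-08 + 5 days = 2028-03-13.
The last day of the response period: 14 calendar days after 2028-03-13 is 2028-03-27.
The date on which the withholding of payment becomes due: 45 calendar days after 2028-03-27 is 2028-05-11.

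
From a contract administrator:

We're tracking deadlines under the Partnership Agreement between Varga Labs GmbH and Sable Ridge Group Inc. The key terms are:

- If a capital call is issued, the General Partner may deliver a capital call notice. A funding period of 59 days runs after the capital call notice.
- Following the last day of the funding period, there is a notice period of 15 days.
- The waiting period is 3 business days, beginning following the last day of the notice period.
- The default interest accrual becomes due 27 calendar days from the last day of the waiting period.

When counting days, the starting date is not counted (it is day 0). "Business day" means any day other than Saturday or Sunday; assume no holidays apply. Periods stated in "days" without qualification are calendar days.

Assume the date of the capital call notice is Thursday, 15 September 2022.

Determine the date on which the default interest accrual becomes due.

The last day of the funding period: 59 calendar days after 15 September 2022 is 13 November 2022.
The last day of the notice period: 15 calendar days after 13 November 2022 is 28 November 2022.
The last day of the waiting period: 3 business days after Monday, 28 November 2022, skipping weekends — Nov 29, Nov 30, Dec 1 — lands on Thursday, 1 December 2022.
The date on which the default interest accrual becomes due: 1 December 2022 + 27 days = 28 December 2022.

28 December 2022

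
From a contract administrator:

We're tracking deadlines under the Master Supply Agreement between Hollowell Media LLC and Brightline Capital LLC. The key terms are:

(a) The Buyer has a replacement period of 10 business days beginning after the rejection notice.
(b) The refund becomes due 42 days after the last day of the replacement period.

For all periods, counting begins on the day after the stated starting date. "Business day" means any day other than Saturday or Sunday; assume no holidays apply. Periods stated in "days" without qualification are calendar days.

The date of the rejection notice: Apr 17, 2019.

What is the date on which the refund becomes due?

Jun 12, 2019

From Wednesday, Apr 17, 2019, 10 business days (Apr 18, Apr 19, Apr 22, Apr 23, Apr 24, Apr 25, Apr 26, Apr 29, Apr 30, May 1, skipping weekends) brings us to Wednesday, May 1, 2019, which is the last day of the replacement period.
The date on which the refund becomes due: 42 calendar days after May 1, 2019 is Jun 12, 2019.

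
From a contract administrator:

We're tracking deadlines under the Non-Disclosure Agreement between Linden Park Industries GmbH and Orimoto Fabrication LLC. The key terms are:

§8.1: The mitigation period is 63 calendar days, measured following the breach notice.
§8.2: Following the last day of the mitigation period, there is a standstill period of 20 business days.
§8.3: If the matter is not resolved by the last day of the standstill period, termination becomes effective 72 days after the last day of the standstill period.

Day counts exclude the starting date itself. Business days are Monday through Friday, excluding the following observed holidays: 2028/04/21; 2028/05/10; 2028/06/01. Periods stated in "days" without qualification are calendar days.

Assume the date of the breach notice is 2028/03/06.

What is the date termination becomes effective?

The last day of the mitigation period: 63 calendar days after 2028/03/06 is 2028/05/08.
The last day of the standstill period: counting 20 business days from Monday, 2028/05/08 (May 9, May 11, May 12, May 15, …, Jun 5, Jun 6, Jun 7, skipping weekends and the listed holidays on May 10, Jun 1) reaches Wednesday, 2028/06/07.
Adding 72 calendar days to 2028/06/07 gives 2028/08/18, which is the date termination becomes effective.

2028/08/18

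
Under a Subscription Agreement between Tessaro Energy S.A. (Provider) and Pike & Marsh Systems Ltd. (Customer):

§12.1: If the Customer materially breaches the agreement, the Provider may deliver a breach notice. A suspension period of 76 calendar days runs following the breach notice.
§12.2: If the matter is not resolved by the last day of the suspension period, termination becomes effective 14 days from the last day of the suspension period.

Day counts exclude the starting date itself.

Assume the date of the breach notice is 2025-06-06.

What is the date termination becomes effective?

2025-09-04

The last day of the suspension period: 2025-06-06 + 76 days = 2025-08-21.
The date termination becomes effective: 14 calendar days after 2025-08-21 is 2025-09-04.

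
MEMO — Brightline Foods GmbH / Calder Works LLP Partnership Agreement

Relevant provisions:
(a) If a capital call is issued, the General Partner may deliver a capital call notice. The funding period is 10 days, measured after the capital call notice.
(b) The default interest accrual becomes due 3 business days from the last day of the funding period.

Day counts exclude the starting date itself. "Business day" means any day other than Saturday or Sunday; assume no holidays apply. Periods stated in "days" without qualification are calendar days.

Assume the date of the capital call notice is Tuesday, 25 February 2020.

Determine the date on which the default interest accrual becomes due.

The last day of the funding period: 25 February 2020 + 10 days = 6 March 2020.
The date on which the default interest accrual becomes due: counting 3 business days from Friday, 6 March 2020 (Mar 9, Mar 10, Mar 11, skipping weekends) reaches Wednesday, 11 March 2020.

11 March 2020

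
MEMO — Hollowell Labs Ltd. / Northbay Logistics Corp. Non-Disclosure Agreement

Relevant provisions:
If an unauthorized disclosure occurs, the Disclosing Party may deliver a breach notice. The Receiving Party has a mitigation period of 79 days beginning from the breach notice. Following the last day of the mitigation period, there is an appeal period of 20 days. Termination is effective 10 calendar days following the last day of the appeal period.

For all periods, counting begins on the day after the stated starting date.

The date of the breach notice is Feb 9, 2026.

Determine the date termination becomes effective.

The last day of the mitigation period: Feb 9, 2026 + 79 days = Apr 29, 2026.
Adding 20 calendar days to Apr 29, 2026 gives May 19, 2026, which is the last day of the appeal period.
The date termination becomes effective: 10 calendar days after May 19, 2026 is May 29, 2026.

May 29, 2026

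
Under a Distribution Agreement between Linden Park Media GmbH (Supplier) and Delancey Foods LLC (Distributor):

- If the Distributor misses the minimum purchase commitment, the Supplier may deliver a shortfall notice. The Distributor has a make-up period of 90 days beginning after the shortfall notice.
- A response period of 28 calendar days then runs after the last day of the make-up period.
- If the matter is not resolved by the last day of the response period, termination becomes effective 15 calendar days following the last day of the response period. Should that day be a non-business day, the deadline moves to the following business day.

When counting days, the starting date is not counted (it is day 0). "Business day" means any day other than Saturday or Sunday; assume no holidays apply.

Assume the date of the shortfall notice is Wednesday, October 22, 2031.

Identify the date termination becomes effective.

The last day of the make-up period: October 22, 2031 + 90 days = January 20, 2032.
The last day of the response period: January 20, 2032 + 28 days = February 17, 2032.
The date termination becomes effective: February 17, 2032 + 15 days = March 3, 2032. March 3, 2032 is a Wednesday, so no roll-forward applies.

March 3, 2032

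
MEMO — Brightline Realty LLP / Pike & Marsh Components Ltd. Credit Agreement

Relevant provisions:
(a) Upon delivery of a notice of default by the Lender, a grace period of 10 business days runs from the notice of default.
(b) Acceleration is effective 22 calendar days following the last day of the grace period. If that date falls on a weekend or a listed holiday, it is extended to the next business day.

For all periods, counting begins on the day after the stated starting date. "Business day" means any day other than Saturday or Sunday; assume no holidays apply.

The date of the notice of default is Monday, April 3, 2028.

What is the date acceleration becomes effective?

May 9, 2028

From Monday, April 3, 2028, 10 business days (Apr 4, Apr 5, Apr 6, Apr 7, Apr 10, Apr 11, Apr 12, Apr 13, Apr 14, Apr 17, skipping weekends) brings us to Monday, April 17, 2028, which is the last day of the grace period.
Adding 22 calendar days to April 17, 2028 gives May 9, 2028, which is the date acceleration becomes effective. May 9, 2028 is a Tuesday, so no roll-forward applies.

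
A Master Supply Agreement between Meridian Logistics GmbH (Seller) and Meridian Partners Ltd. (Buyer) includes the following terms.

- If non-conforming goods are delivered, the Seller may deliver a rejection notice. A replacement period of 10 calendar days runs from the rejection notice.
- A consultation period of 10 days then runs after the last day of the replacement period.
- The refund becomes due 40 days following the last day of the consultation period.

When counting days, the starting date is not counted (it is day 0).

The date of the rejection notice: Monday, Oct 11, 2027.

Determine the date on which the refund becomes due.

The last day of the replacement period: 10 calendar days after Oct 11, 2027 is Oct 21, 2027.
The last day of the consultation period: 10 calendar days after Oct 21, 2027 is Oct 31, 2027.
The date on which the refund becomes due: 40 calendar days after Oct 31, 2027 is Dec 10, 2027.

Dec 10, 2027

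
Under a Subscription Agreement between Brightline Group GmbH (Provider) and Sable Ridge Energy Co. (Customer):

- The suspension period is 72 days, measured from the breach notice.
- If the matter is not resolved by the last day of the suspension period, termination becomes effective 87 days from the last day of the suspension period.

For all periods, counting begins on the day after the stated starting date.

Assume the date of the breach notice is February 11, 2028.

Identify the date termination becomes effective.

The last day of the suspension period: 72 calendar days after February 11, 2028 is April 23, 2028.
The date termination becomes effective: 87 calendar days after April 23, 2028 is July 19, 2028.

July 19, 2028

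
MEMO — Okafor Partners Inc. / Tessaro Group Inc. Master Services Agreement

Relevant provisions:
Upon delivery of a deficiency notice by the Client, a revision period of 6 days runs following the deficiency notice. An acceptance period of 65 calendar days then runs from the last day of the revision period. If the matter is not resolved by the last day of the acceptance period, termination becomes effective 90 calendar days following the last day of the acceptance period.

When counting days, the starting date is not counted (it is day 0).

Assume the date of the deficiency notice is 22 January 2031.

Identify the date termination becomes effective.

The last day of the revision period: 6 calendar days after 22 January 2031 is 28 January 2031.
Adding 65 calendar days to 28 January 2031 gives 3 April 2031, which is the last day of the acceptance period.
The date termination becomes effective: 3 April 2031 + 90 days = 2 July 2031.

2 July 2031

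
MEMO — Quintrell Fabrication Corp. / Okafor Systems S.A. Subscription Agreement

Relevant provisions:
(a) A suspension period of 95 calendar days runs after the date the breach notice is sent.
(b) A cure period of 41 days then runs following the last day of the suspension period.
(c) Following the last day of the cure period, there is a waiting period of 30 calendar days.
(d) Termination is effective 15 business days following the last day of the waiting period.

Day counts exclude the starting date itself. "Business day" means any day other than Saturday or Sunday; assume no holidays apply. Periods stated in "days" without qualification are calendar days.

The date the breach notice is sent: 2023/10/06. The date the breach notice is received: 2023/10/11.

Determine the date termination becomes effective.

The last day of the suspension period: 95 calendar days after 2023/10/06 is 2024/01/09.
The last day of the cure period: 41 calendar days after 2024/01/09 is 2024/02/19.
The last day of the waiting period: 30 calendar days after 2024/02/19 is 2024/03/20.
The date termination becomes effective: 15 business days after Wednesday, 2024/03/20, skipping weekends — Mar 21, Mar 22, Mar 25, Mar 26, …, Apr 8, Apr 9, Apr 10 — lands on Wednesday, 2024/04/10.

2024/04/10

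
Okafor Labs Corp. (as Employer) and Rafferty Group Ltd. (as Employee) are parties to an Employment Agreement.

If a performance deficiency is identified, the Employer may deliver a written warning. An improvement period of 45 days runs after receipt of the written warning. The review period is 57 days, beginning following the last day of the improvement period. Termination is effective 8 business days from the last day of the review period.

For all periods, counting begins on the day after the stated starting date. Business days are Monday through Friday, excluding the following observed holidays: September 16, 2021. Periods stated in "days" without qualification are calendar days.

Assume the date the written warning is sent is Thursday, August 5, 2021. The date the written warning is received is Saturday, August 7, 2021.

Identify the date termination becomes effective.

The last day of the improvement period: August 7, 2021 + 45 days = September 21, 2021.
The last day of the review period: September 21, 2021 + 57 days = November 17, 2021.
The date termination becomes effective: 8 business days after Wednesday, November 17, 2021, skipping weekends — Nov 18, Nov 19, Nov 22, Nov 23, Nov 24, Nov 25, Nov 26, Nov 29 — lands on Monday, November 29, 2021.

November 29, 2021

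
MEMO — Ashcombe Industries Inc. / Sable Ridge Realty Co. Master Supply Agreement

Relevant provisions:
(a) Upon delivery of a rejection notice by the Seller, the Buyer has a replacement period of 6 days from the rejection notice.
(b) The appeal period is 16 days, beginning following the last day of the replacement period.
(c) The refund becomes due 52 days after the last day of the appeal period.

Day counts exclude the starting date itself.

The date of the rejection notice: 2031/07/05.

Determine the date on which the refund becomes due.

Adding 6 calendar days to 2031/07/05 gives 2031/07/11, which is the last day of the replacement period.
The last day of the appeal period: 16 calendar days after 2031/07/11 is 2031/07/27.
Adding 52 calendar days to 2031/07/27 gives 2031/09/17, which is the date on which the refund becomes due.

2031/09/17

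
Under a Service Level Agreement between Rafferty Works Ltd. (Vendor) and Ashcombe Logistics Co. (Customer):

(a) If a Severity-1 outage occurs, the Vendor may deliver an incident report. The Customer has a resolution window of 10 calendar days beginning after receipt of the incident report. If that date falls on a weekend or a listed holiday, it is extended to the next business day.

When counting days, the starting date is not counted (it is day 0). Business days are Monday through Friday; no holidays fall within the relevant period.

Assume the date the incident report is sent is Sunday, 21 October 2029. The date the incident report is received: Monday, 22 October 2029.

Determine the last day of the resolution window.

1 November 2029

The last day of the resolution window: 10 calendar days after 22 October 2029 is 1 November 2029. 1 November 2029 is a Thursday, so no roll-forward applies.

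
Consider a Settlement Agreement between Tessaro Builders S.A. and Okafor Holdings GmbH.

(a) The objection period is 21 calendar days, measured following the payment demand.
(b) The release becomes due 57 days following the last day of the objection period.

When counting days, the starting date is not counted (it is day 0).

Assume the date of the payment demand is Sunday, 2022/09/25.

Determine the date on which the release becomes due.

2022/12/12

Adding 21 calendar days to 2022/09/25 gives 2022/10/16, which is the last day of the objection period.
The date on which the release becomes due: 57 calendar days after 2022/10/16 is 2022/12/12.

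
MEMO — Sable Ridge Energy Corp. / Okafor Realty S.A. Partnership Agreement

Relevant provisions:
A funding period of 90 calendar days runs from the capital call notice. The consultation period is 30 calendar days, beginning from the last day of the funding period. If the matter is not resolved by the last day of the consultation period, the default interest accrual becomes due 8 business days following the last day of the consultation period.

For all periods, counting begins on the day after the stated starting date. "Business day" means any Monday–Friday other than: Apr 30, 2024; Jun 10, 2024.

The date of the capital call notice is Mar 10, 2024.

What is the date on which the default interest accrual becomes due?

The last day of the funding period: Mar 10, 2024 + 90 days = Jun 8, 2024.
The last day of the consultation period: Jun 8, 2024 + 30 days = Jul 8, 2024.
From Monday, Jul 8, 2024, 8 business days (Jul 9, Jul 10, Jul 11, Jul 12, Jul 15, Jul 16, Jul 17, Jul 18, skipping weekends) brings us to Thursday, Jul 18, 2024, which is the date on which the default interest accrual becomes due.

Jul 18, 2024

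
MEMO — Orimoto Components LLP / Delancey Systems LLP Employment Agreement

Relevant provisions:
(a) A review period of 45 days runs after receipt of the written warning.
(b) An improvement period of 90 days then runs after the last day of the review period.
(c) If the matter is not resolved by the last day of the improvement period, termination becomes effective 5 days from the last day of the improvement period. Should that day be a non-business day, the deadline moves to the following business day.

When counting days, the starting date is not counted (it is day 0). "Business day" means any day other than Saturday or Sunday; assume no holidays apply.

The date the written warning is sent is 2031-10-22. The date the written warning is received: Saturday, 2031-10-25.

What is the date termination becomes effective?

The last day of the review period: 45 calendar days after 2031-10-25 is 2031-12-09.
Adding 90 calendar days to 2031-12-09 gives 2032-03-08, which is the last day of the improvement period.
Adding 5 calendar days to 2032-03-08 gives 2032-03-13, which is the date termination becomes effective. That falls on a Saturday, so it rolls to the next business day, Monday, 2032-03-15.

2032-03-15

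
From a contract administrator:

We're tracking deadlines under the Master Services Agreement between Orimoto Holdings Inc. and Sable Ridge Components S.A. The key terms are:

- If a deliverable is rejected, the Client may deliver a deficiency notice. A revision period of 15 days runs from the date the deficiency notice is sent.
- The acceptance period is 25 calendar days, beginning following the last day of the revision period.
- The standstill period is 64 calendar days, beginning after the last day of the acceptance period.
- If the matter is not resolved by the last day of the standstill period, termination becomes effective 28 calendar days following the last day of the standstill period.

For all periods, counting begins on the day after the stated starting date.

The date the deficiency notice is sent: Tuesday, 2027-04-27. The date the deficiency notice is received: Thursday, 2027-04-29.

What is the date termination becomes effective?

The last day of the revision period: 15 calendar days after 2027-04-27 is 2027-05-12.
Adding 25 calendar days to 2027-05-12 gives 2027-06-06, which is the last day of the acceptance period.
Adding 64 calendar days to 2027-06-06 gives 2027-08-09, which is the last day of the standstill period.
The date termination becomes effective: 2027-08-09 + 28 days = 2027-09-06.

2027-09-06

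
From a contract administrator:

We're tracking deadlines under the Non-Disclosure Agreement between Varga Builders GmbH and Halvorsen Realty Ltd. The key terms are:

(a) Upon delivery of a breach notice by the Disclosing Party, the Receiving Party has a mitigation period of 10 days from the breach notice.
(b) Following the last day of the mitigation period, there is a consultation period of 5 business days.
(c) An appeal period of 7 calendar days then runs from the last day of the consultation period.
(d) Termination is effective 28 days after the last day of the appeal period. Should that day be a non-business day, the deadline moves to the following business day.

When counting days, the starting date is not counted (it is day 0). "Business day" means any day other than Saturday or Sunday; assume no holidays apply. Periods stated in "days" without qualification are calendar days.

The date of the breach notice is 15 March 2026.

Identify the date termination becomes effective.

Adding 10 calendar days to 15 March 2026 gives 25 March 2026, which is the last day of the mitigation period.
The last day of the consultation period: counting 5 business days from Wednesday, 25 March 2026 (Mar 26, Mar 27, Mar 30, Mar 31, Apr 1, skipping weekends) reaches Wednesday, 1 April 2026.
The last day of the appeal period: 1 April 2026 + 7 days = 8 April 2026.
The date termination becomes effective: 8 April 2026 + 28 days = 6 May 2026. 6 May 2026 is a Wednesday, so no roll-forward applies.

6 May 2026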